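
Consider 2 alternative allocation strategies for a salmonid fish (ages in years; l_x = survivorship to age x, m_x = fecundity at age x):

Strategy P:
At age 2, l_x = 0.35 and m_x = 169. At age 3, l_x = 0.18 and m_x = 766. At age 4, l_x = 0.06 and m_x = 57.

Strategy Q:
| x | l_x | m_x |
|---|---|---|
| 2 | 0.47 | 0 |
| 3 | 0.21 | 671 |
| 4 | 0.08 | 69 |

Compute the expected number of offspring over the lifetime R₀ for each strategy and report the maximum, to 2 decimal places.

Strategy P: R₀ = 0.35×169 + 0.18×766 + 0.06×57 = 200.4500
Strategy Q: R₀ = 0.47×0 + 0.21×671 + 0.08×69 = 146.4300
Highest R₀: strategy P with 200.4500.

200.45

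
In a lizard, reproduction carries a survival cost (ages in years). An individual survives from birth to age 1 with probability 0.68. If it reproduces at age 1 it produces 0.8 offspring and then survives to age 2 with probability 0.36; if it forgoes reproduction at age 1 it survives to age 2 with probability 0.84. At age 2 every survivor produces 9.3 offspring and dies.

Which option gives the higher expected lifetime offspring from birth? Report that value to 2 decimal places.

5.31

breed at age 1: R₀ = 0.68 × (0.8 + 0.36 × 9.3) = 0.68 × 4.1480 = 2.8206
delay to age 2: R₀ = 0.68 × (0.84 × 9.3) = 0.68 × 7.8120 = 5.3122
Higher: delay to age 2 (5.3122).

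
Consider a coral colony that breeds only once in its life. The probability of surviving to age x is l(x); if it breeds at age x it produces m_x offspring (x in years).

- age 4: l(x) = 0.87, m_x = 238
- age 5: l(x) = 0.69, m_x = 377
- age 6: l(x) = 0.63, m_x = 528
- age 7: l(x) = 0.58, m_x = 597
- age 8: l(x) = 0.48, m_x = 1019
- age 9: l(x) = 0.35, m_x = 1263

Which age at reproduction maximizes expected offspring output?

Expected offspring if breeding at age x = l(x) × m_x:
  age 4: 0.87 × 238 = 207.060
  age 5: 0.69 × 377 = 260.130
  age 6: 0.63 × 528 = 332.640
  age 7: 0.58 × 597 = 346.260
  age 8: 0.48 × 1019 = 489.120
  age 9: 0.35 × 1263 = 442.050
Maximum at age 8 (489.120).

8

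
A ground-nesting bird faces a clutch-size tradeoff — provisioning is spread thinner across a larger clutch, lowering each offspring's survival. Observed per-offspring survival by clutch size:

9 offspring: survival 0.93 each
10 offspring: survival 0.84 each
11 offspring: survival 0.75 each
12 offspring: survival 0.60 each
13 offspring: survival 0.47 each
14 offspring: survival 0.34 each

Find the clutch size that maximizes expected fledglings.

Expected fledglings = c × s(c):
  c=9: 9 × 0.93 = 8.370
  c=10: 10 × 0.84 = 8.400
  c=11: 11 × 0.75 = 8.250
  c=12: 12 × 0.60 = 7.200
  c=13: 13 × 0.47 = 6.110
  c=14: 14 × 0.34 = 4.760
Maximum at c = 10 (8.400 fledglings).

10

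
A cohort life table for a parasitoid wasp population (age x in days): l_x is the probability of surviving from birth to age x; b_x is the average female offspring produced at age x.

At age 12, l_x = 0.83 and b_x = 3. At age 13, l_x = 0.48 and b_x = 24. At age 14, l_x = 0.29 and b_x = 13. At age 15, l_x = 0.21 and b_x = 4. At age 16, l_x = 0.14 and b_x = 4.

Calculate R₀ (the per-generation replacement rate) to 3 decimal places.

R₀ = Σ l_x b_x:
  age 12: 0.83 × 3 = 2.4900
  age 13: 0.48 × 24 = 11.5200
  age 14: 0.29 × 13 = 3.7700
  age 15: 0.21 × 4 = 0.8400
  age 16: 0.14 × 4 = 0.5600
R₀ = 2.4900 + 11.5200 + 3.7700 + 0.8400 + 0.5600 = 19.1800

19.180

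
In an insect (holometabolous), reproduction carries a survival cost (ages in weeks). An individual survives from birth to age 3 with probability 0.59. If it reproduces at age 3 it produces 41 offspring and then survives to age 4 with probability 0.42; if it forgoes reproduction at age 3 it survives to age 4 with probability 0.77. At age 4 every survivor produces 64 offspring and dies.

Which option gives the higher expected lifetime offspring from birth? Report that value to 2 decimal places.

40.05

breed at age 3: R₀ = 0.59 × (41 + 0.42 × 64) = 0.59 × 67.8800 = 40.0492
delay to age 4: R₀ = 0.59 × (0.77 × 64) = 0.59 × 49.2800 = 29.0752
Higher: breed at age 3 (40.0492).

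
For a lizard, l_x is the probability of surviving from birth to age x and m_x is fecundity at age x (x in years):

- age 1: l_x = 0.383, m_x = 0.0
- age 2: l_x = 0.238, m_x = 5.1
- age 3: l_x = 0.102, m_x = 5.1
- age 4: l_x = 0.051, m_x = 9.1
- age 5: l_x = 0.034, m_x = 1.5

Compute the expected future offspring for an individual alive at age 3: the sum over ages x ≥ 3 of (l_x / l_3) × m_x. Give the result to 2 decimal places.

l_3 = 0.102. Conditional survival from age 3 to x is l_x / l_3.
  x=3: (0.102/0.102) × 5.1 = 5.1000
  x=4: (0.051/0.102) × 9.1 = 4.5500
  x=5: (0.034/0.102) × 1.5 = 0.5000
Sum = 5.1000 + 4.5500 + 0.5000 = 10.1500

10.15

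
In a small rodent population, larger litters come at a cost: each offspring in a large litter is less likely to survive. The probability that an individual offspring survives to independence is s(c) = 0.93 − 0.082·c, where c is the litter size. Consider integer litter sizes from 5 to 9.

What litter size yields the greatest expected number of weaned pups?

Expected weaned pups = c × s(c):
  c=5: 5 × 0.520 = 2.600
  c=6: 6 × 0.438 = 2.628
  c=7: 7 × 0.356 = 2.492
  c=8: 8 × 0.274 = 2.192
  c=9: 9 × 0.192 = 1.728
Maximum at c = 6 (2.628 weaned pups).

6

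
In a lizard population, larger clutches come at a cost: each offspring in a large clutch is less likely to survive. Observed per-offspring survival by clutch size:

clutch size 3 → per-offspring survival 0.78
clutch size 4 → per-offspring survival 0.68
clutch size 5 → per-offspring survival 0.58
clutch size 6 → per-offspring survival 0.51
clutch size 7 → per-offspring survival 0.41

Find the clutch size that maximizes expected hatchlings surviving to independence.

Expected hatchlings surviving to independence = c × s(c):
  c=3: 3 × 0.78 = 2.340
  c=4: 4 × 0.68 = 2.720
  c=5: 5 × 0.58 = 2.900
  c=6: 6 × 0.51 = 3.060
  c=7: 7 × 0.41 = 2.870
Maximum at c = 6 (3.060 hatchlings surviving to independence).

6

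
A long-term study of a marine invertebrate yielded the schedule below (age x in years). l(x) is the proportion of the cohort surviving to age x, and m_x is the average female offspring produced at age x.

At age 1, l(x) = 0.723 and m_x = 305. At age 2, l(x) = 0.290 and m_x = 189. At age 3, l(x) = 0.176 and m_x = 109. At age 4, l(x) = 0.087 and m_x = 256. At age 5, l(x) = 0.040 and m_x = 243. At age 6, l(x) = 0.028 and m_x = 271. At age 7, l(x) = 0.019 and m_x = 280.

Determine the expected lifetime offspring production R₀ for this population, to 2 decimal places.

339.41

R₀ = Σ l(x) m_x:
  age 1: 0.723 × 305 = 220.5150
  age 2: 0.290 × 189 = 54.8100
  age 3: 0.176 × 109 = 19.1840
  age 4: 0.087 × 256 = 22.2720
  age 5: 0.040 × 243 = 9.7200
  age 6: 0.028 × 271 = 7.5880
  age 7: 0.019 × 280 = 5.3200
R₀ = 220.5150 + 54.8100 + 19.1840 + 22.2720 + 9.7200 + 7.5880 + 5.3200 = 339.4090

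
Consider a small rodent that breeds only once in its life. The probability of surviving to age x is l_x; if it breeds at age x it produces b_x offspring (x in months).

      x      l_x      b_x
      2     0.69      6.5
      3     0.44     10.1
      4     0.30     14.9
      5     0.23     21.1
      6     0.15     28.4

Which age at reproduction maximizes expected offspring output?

Expected offspring if breeding at age x = l_x × b_x:
  age 2: 0.69 × 6.5 = 4.485
  age 3: 0.44 × 10.1 = 4.444
  age 4: 0.30 × 14.9 = 4.470
  age 5: 0.23 × 21.1 = 4.853
  age 6: 0.15 × 28.4 = 4.260
Maximum at age 5 (4.853).

5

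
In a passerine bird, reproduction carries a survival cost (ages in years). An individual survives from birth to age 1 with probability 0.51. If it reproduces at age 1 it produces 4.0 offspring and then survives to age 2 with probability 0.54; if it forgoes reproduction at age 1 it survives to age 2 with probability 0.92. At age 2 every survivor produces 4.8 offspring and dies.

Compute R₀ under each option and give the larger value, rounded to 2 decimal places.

breed at age 1: R₀ = 0.51 × (4.0 + 0.54 × 4.8) = 0.51 × 6.5920 = 3.3619
delay to age 2: R₀ = 0.51 × (0.92 × 4.8) = 0.51 × 4.4160 = 2.2522
Higher: breed at age 1 (3.3619).

3.36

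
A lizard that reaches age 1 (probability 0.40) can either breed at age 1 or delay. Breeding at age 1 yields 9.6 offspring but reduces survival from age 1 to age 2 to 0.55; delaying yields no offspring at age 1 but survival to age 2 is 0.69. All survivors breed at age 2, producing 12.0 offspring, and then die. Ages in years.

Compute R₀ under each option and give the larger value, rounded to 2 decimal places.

6.48

breed at age 1: R₀ = 0.40 × (9.6 + 0.55 × 12.0) = 0.40 × 16.2000 = 6.4800
delay to age 2: R₀ = 0.40 × (0.69 × 12.0) = 0.40 × 8.2800 = 3.3120
Higher: breed at age 1 (6.4800).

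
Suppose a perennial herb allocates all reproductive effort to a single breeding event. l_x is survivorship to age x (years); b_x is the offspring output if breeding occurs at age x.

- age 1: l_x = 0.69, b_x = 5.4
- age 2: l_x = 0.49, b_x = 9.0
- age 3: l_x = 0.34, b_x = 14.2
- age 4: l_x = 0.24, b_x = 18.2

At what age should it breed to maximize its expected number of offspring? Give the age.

3

Expected offspring if breeding at age x = l_x × b_x:
  age 1: 0.69 × 5.4 = 3.726
  age 2: 0.49 × 9.0 = 4.410
  age 3: 0.34 × 14.2 = 4.828
  age 4: 0.24 × 18.2 = 4.368
Maximum at age 3 (4.828).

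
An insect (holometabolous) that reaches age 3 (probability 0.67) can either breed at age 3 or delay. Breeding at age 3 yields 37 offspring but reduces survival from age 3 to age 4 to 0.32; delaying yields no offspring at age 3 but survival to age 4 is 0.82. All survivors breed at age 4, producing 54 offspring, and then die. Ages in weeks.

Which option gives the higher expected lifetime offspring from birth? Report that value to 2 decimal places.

breed at age 3: R₀ = 0.67 × (37 + 0.32 × 54) = 0.67 × 54.2800 = 36.3676
delay to age 4: R₀ = 0.67 × (0.82 × 54) = 0.67 × 44.2800 = 29.6676
Higher: breed at age 3 (36.3676).

36.37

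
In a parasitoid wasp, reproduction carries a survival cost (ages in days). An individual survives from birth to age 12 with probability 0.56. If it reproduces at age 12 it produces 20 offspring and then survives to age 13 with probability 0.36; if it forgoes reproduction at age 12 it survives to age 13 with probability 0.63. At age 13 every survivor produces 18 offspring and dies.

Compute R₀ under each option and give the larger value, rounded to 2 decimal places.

breed at age 12: R₀ = 0.56 × (20 + 0.36 × 18) = 0.56 × 26.4800 = 14.8288
delay to age 13: R₀ = 0.56 × (0.63 × 18) = 0.56 × 11.3400 = 6.3504
Higher: breed at age 12 (14.8288).

14.83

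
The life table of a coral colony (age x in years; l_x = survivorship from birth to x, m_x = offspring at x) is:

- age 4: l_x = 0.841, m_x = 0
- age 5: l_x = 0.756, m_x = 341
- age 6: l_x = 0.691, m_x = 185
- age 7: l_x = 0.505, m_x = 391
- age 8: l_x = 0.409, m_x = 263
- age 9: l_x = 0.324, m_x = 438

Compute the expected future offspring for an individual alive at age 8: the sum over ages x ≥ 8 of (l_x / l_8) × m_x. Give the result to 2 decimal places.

l_8 = 0.409. Conditional survival from age 8 to x is l_x / l_8.
  x=8: (0.409/0.409) × 263 = 263.0000
  x=9: (0.324/0.409) × 438 = 346.9731
Sum = 263.0000 + 346.9731 = 609.9731

609.97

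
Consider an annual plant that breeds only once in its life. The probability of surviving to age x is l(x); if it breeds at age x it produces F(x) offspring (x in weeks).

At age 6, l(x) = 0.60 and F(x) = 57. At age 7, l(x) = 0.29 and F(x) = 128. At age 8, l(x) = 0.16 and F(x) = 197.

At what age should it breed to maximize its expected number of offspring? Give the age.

7

Expected offspring if breeding at age x = l(x) × F(x):
  age 6: 0.60 × 57 = 34.200
  age 7: 0.29 × 128 = 37.120
  age 8: 0.16 × 197 = 31.520
Maximum at age 7 (37.120).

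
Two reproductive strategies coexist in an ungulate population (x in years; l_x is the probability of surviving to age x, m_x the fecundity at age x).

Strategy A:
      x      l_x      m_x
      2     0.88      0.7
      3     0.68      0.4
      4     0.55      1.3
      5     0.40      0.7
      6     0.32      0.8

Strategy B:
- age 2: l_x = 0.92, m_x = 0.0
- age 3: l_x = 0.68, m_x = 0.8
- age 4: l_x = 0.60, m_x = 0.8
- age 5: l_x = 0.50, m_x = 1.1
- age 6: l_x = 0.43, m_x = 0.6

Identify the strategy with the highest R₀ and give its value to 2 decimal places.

Strategy A: R₀ = 0.88×0.7 + 0.68×0.4 + 0.55×1.3 + 0.40×0.7 + 0.32×0.8 = 2.1390
Strategy B: R₀ = 0.92×0.0 + 0.68×0.8 + 0.60×0.8 + 0.50×1.1 + 0.43×0.6 = 1.8320
Highest R₀: strategy A with 2.1390.

2.14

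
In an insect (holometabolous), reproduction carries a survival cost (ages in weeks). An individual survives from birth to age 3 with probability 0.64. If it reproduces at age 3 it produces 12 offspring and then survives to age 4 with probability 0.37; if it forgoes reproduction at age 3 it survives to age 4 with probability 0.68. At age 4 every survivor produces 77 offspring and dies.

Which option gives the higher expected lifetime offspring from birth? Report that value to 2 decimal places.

33.51

breed at age 3: R₀ = 0.64 × (12 + 0.37 × 77) = 0.64 × 40.4900 = 25.9136
delay to age 4: R₀ = 0.64 × (0.68 × 77) = 0.64 × 52.3600 = 33.5104
Higher: delay to age 4 (33.5104).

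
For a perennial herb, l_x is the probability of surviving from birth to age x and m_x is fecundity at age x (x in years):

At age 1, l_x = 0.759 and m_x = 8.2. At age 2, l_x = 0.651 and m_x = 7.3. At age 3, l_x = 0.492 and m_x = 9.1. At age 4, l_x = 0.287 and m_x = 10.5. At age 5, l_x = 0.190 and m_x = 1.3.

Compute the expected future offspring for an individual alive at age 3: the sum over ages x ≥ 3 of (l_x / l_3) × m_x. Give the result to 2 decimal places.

l_3 = 0.492. Conditional survival from age 3 to x is l_x / l_3.
  x=3: (0.492/0.492) × 9.1 = 9.1000
  x=4: (0.287/0.492) × 10.5 = 6.1250
  x=5: (0.190/0.492) × 1.3 = 0.5020
Sum = 9.1000 + 6.1250 + 0.5020 = 15.7270

15.73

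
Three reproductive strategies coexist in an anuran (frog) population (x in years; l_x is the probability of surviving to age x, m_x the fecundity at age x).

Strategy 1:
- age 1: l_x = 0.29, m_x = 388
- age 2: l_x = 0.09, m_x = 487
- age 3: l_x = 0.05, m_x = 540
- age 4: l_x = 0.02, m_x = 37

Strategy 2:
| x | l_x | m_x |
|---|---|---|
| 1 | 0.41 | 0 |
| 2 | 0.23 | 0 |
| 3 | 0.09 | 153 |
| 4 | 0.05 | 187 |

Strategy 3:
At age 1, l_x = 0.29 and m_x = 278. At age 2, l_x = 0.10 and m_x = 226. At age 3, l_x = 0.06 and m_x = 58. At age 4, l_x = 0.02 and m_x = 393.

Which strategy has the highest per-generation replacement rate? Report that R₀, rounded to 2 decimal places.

Strategy 1: R₀ = 0.29×388 + 0.09×487 + 0.05×540 + 0.02×37 = 184.0900
Strategy 2: R₀ = 0.41×0 + 0.23×0 + 0.09×153 + 0.05×187 = 23.1200
Strategy 3: R₀ = 0.29×278 + 0.10×226 + 0.06×58 + 0.02×393 = 114.5600
Highest R₀: strategy 1 with 184.0900.

184.09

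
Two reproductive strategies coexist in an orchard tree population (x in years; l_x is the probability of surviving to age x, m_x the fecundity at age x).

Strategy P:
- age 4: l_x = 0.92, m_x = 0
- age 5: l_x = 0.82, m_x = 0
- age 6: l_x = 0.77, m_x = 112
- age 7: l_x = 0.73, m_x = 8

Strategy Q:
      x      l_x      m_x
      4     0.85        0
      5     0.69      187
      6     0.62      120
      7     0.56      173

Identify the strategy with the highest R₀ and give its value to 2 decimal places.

Strategy P: R₀ = 0.92×0 + 0.82×0 + 0.77×112 + 0.73×8 = 92.0800
Strategy Q: R₀ = 0.85×0 + 0.69×187 + 0.62×120 + 0.56×173 = 300.3100
Highest R₀: strategy Q with 300.3100.

300.31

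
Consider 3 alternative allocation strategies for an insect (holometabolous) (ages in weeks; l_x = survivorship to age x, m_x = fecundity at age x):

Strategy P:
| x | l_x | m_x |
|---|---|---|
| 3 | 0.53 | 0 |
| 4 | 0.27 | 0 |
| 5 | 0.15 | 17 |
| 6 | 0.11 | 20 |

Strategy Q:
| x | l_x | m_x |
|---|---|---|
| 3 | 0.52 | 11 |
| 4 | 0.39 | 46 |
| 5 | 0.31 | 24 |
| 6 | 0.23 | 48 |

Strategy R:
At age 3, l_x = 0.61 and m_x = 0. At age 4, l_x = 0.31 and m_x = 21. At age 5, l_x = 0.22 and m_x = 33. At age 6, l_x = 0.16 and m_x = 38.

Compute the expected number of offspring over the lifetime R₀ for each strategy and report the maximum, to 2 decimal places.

42.14

Strategy P: R₀ = 0.53×0 + 0.27×0 + 0.15×17 + 0.11×20 = 4.7500
Strategy Q: R₀ = 0.52×11 + 0.39×46 + 0.31×24 + 0.23×48 = 42.1400
Strategy R: R₀ = 0.61×0 + 0.31×21 + 0.22×33 + 0.16×38 = 19.8500
Highest R₀: strategy Q with 42.1400.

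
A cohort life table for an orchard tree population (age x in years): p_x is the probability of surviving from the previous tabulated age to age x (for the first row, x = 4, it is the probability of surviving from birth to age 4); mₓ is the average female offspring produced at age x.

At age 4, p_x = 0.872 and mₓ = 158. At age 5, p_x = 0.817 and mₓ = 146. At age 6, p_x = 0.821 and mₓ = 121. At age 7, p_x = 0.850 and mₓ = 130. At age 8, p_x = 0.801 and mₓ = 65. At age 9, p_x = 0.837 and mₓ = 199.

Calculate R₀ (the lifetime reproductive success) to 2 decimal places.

Survivorship from birth: l_x = p_4·p_5·…·p_x.
  l_4 = 0.87200
  l_5 = 0.71242
  l_6 = 0.58490
  l_7 = 0.49717
  l_8 = 0.39823
  l_9 = 0.33332
R₀ = Σ l_x mₓ:
  age 4: 0.87200 × 158 = 137.7760
  age 5: 0.71242 × 146 = 104.0133
  age 6: 0.58490 × 121 = 70.7729
  age 7: 0.49717 × 130 = 64.6321
  age 8: 0.39823 × 65 = 25.8849
  age 9: 0.33332 × 199 = 66.3307
R₀ = 137.7760 + 104.0133 + 70.7729 + 64.6321 + 25.8849 + 66.3307 = 469.4099

469.41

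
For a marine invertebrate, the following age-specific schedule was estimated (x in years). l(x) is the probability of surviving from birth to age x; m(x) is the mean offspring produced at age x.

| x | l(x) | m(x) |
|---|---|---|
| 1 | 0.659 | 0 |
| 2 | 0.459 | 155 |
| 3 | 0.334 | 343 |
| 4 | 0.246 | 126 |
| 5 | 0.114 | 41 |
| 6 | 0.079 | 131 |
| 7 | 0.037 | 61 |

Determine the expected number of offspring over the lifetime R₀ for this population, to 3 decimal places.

233.983

R₀ = Σ l(x) m(x):
  age 1: 0.659 × 0 = 0.0000
  age 2: 0.459 × 155 = 71.1450
  age 3: 0.334 × 343 = 114.5620
  age 4: 0.246 × 126 = 30.9960
  age 5: 0.114 × 41 = 4.6740
  age 6: 0.079 × 131 = 10.3490
  age 7: 0.037 × 61 = 2.2570
R₀ = 0.0000 + 71.1450 + 114.5620 + 30.9960 + 4.6740 + 10.3490 + 2.2570 = 233.9830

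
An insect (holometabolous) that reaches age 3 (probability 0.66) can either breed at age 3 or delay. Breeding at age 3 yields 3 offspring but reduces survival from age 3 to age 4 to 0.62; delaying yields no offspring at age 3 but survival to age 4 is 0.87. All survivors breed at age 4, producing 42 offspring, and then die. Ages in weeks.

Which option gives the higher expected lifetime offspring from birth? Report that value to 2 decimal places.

24.12

breed at age 3: R₀ = 0.66 × (3 + 0.62 × 42) = 0.66 × 29.0400 = 19.1664
delay to age 4: R₀ = 0.66 × (0.87 × 42) = 0.66 × 36.5400 = 24.1164
Higher: delay to age 4 (24.1164).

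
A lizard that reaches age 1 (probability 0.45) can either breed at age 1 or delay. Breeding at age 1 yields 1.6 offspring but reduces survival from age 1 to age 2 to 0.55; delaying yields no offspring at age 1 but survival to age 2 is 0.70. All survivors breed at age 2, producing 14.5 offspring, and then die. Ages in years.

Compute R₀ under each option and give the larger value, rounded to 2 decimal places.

4.57

breed at age 1: R₀ = 0.45 × (1.6 + 0.55 × 14.5) = 0.45 × 9.5750 = 4.3088
delay to age 2: R₀ = 0.45 × (0.70 × 14.5) = 0.45 × 10.1500 = 4.5675
Higher: delay to age 2 (4.5675).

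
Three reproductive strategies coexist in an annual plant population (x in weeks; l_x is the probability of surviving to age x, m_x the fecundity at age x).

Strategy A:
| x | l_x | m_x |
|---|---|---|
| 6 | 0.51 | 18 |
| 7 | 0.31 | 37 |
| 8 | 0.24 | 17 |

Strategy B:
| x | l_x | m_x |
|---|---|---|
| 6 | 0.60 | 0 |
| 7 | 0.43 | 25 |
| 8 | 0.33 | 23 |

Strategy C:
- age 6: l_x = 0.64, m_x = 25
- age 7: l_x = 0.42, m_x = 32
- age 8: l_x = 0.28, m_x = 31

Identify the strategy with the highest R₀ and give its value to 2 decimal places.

Strategy A: R₀ = 0.51×18 + 0.31×37 + 0.24×17 = 24.7300
Strategy B: R₀ = 0.60×0 + 0.43×25 + 0.33×23 = 18.3400
Strategy C: R₀ = 0.64×25 + 0.42×32 + 0.28×31 = 38.1200
Highest R₀: strategy C with 38.1200.

38.12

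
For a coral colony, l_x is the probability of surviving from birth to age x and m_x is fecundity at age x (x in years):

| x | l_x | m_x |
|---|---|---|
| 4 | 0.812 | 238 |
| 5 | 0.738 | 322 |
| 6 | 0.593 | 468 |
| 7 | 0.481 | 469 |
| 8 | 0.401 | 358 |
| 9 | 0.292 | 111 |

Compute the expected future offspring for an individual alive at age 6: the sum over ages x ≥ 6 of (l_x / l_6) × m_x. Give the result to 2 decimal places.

1145.17

l_6 = 0.593. Conditional survival from age 6 to x is l_x / l_6.
  x=6: (0.593/0.593) × 468 = 468.0000
  x=7: (0.481/0.593) × 469 = 380.4199
  x=8: (0.401/0.593) × 358 = 242.0877
  x=9: (0.292/0.593) × 111 = 54.6577
Sum = 468.0000 + 380.4199 + 242.0877 + 54.6577 = 1145.1653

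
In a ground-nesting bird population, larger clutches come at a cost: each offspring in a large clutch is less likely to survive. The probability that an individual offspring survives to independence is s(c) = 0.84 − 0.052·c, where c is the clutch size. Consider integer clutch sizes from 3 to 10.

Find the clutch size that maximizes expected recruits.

Expected recruits = c × s(c):
  c=3: 3 × 0.684 = 2.052
  c=4: 4 × 0.632 = 2.528
  c=5: 5 × 0.580 = 2.900
  c=6: 6 × 0.528 = 3.168
  c=7: 7 × 0.476 = 3.332
  c=8: 8 × 0.424 = 3.392
  c=9: 9 × 0.372 = 3.348
  c=10: 10 × 0.320 = 3.200
Maximum at c = 8 (3.392 recruits).

8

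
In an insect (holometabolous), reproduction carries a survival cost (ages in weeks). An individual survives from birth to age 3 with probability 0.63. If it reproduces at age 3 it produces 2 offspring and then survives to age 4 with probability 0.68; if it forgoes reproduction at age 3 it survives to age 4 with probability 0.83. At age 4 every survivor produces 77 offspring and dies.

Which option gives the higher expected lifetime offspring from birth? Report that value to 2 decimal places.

40.26

breed at age 3: R₀ = 0.63 × (2 + 0.68 × 77) = 0.63 × 54.3600 = 34.2468
delay to age 4: R₀ = 0.63 × (0.83 × 77) = 0.63 × 63.9100 = 40.2633
Higher: delay to age 4 (40.2633).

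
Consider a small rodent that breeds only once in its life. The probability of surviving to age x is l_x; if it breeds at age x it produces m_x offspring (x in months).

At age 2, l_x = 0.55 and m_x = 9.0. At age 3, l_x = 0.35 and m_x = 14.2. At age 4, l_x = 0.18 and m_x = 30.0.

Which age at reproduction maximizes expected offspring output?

4

Expected offspring if breeding at age x = l_x × m_x:
  age 2: 0.55 × 9.0 = 4.950
  age 3: 0.35 × 14.2 = 4.970
  age 4: 0.18 × 30.0 = 5.400
Maximum at age 4 (5.400).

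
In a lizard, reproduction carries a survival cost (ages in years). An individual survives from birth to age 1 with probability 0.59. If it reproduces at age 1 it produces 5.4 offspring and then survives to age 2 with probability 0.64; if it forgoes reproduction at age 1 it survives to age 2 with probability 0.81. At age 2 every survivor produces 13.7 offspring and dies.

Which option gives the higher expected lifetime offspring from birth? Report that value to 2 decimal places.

8.36

breed at age 1: R₀ = 0.59 × (5.4 + 0.64 × 13.7) = 0.59 × 14.1680 = 8.3591
delay to age 2: R₀ = 0.59 × (0.81 × 13.7) = 0.59 × 11.0970 = 6.5472
Higher: breed at age 1 (8.3591).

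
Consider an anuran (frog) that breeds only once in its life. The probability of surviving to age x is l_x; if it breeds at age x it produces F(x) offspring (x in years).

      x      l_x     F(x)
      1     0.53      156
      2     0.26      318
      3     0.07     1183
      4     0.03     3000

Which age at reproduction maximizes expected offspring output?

Expected offspring if breeding at age x = l_x × F(x):
  age 1: 0.53 × 156 = 82.680
  age 2: 0.26 × 318 = 82.680
  age 3: 0.07 × 1183 = 82.810
  age 4: 0.03 × 3000 = 90.000
Maximum at age 4 (90.000).

4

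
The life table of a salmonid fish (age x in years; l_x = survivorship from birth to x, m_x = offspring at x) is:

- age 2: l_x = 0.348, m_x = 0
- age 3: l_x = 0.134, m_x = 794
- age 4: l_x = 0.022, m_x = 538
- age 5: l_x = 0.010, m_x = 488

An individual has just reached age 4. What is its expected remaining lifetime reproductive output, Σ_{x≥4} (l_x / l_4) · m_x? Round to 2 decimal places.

l_4 = 0.022. Conditional survival from age 4 to x is l_x / l_4.
  x=4: (0.022/0.022) × 538 = 538.0000
  x=5: (0.010/0.022) × 488 = 221.8182
Sum = 538.0000 + 221.8182 = 759.8182

759.82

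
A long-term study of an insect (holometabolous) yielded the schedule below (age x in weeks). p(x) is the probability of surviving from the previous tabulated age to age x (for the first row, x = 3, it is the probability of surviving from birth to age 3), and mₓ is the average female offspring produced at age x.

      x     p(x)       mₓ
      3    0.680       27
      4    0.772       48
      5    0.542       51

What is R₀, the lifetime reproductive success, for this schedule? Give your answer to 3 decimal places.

58.069

Survivorship from birth: l_x = p_3·p_4·…·p_x.
  l_3 = 0.68000
  l_4 = 0.52496
  l_5 = 0.28453
R₀ = Σ l_x mₓ:
  age 3: 0.68000 × 27 = 18.3600
  age 4: 0.52496 × 48 = 25.1981
  age 5: 0.28453 × 51 = 14.5110
R₀ = 18.3600 + 25.1981 + 14.5110 = 58.0691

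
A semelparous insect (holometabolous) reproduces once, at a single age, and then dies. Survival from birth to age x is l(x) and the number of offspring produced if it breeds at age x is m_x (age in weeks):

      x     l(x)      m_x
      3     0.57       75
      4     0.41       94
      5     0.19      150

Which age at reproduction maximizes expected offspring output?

Expected offspring if breeding at age x = l(x) × m_x:
  age 3: 0.57 × 75 = 42.750
  age 4: 0.41 × 94 = 38.540
  age 5: 0.19 × 150 = 28.500
Maximum at age 3 (42.750).

3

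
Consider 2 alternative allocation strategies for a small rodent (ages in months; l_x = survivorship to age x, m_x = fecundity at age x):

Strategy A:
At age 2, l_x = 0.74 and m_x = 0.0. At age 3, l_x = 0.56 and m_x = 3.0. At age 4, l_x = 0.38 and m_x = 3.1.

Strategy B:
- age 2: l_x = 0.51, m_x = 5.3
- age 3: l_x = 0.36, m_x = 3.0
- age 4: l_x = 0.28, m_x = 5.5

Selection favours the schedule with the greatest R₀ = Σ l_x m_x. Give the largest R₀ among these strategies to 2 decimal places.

Strategy A: R₀ = 0.74×0.0 + 0.56×3.0 + 0.38×3.1 = 2.8580
Strategy B: R₀ = 0.51×5.3 + 0.36×3.0 + 0.28×5.5 = 5.3230
Highest R₀: strategy B with 5.3230.

5.32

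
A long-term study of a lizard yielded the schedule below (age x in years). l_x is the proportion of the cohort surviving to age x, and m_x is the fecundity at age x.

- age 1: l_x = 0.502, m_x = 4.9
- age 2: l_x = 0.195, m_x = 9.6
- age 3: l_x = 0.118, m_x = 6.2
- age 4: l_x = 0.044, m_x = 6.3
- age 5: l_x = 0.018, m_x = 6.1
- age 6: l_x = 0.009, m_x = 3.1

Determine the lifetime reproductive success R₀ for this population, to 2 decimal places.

R₀ = Σ l_x m_x:
  age 1: 0.502 × 4.9 = 2.4598
  age 2: 0.195 × 9.6 = 1.8720
  age 3: 0.118 × 6.2 = 0.7316
  age 4: 0.044 × 6.3 = 0.2772
  age 5: 0.018 × 6.1 = 0.1098
  age 6: 0.009 × 3.1 = 0.0279
R₀ = 2.4598 + 1.8720 + 0.7316 + 0.2772 + 0.1098 + 0.0279 = 5.4783

5.48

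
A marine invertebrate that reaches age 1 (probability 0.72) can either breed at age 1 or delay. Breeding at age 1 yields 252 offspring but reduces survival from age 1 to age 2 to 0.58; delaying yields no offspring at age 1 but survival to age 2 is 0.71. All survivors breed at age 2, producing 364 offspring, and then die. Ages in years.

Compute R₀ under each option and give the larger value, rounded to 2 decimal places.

breed at age 1: R₀ = 0.72 × (252 + 0.58 × 364) = 0.72 × 463.1200 = 333.4464
delay to age 2: R₀ = 0.72 × (0.71 × 364) = 0.72 × 258.4400 = 186.0768
Higher: breed at age 1 (333.4464).

333.45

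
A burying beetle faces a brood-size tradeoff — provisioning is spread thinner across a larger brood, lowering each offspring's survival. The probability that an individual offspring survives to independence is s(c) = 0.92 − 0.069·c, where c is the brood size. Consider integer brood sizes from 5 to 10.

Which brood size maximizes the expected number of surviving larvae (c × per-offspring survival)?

Expected surviving larvae = c × s(c):
  c=5: 5 × 0.575 = 2.875
  c=6: 6 × 0.506 = 3.036
  c=7: 7 × 0.437 = 3.059
  c=8: 8 × 0.368 = 2.944
  c=9: 9 × 0.299 = 2.691
  c=10: 10 × 0.230 = 2.300
Maximum at c = 7 (3.059 surviving larvae).

7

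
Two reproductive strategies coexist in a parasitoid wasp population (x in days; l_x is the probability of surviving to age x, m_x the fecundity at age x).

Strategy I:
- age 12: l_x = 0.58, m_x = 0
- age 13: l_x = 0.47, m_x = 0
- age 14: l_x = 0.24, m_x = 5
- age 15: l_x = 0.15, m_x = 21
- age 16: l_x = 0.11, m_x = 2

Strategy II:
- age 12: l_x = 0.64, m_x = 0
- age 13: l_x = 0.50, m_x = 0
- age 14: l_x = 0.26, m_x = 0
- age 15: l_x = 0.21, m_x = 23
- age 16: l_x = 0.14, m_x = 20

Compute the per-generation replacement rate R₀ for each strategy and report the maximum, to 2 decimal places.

Strategy I: R₀ = 0.58×0 + 0.47×0 + 0.24×5 + 0.15×21 + 0.11×2 = 4.5700
Strategy II: R₀ = 0.64×0 + 0.50×0 + 0.26×0 + 0.21×23 + 0.14×20 = 7.6300
Highest R₀: strategy II with 7.6300.

7.63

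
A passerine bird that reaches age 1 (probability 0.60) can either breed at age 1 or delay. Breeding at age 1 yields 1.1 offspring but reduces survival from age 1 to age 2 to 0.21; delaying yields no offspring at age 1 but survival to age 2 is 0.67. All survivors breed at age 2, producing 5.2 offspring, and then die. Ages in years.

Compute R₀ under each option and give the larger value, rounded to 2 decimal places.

breed at age 1: R₀ = 0.60 × (1.1 + 0.21 × 5.2) = 0.60 × 2.1920 = 1.3152
delay to age 2: R₀ = 0.60 × (0.67 × 5.2) = 0.60 × 3.4840 = 2.0904
Higher: delay to age 2 (2.0904).

2.09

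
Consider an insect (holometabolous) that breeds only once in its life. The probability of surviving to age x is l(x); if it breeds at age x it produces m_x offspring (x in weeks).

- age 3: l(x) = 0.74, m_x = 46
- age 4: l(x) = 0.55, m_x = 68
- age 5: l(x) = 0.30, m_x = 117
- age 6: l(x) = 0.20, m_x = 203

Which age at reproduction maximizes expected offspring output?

6

Expected offspring if breeding at age x = l(x) × m_x:
  age 3: 0.74 × 46 = 34.040
  age 4: 0.55 × 68 = 37.400
  age 5: 0.30 × 117 = 35.100
  age 6: 0.20 × 203 = 40.600
Maximum at age 6 (40.600).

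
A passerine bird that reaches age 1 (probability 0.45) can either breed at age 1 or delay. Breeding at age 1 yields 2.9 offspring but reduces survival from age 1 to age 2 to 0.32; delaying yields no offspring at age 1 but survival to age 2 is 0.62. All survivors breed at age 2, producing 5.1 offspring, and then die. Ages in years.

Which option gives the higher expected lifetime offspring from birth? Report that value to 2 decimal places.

breed at age 1: R₀ = 0.45 × (2.9 + 0.32 × 5.1) = 0.45 × 4.5320 = 2.0394
delay to age 2: R₀ = 0.45 × (0.62 × 5.1) = 0.45 × 3.1620 = 1.4229
Higher: breed at age 1 (2.0394).

2.04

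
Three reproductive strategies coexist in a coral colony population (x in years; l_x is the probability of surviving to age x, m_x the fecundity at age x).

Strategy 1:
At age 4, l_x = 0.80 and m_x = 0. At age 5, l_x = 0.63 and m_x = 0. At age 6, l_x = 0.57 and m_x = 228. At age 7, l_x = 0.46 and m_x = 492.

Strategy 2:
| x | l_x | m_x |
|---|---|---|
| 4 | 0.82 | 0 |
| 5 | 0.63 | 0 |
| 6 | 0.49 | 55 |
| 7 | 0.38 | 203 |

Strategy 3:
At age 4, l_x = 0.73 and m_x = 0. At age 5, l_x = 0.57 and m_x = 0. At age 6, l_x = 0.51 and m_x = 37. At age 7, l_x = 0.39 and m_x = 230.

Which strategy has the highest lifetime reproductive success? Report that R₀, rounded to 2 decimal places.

Strategy 1: R₀ = 0.80×0 + 0.63×0 + 0.57×228 + 0.46×492 = 356.2800
Strategy 2: R₀ = 0.82×0 + 0.63×0 + 0.49×55 + 0.38×203 = 104.0900
Strategy 3: R₀ = 0.73×0 + 0.57×0 + 0.51×37 + 0.39×230 = 108.5700
Highest R₀: strategy 1 with 356.2800.

356.28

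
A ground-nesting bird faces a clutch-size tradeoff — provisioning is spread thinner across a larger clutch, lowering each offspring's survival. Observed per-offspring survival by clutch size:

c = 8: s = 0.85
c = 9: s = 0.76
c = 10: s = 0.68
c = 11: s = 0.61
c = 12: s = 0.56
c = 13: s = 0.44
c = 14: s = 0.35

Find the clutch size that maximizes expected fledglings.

9

Expected fledglings = c × s(c):
  c=8: 8 × 0.85 = 6.800
  c=9: 9 × 0.76 = 6.840
  c=10: 10 × 0.68 = 6.800
  c=11: 11 × 0.61 = 6.710
  c=12: 12 × 0.56 = 6.720
  c=13: 13 × 0.44 = 5.720
  c=14: 14 × 0.35 = 4.900
Maximum at c = 9 (6.840 fledglings).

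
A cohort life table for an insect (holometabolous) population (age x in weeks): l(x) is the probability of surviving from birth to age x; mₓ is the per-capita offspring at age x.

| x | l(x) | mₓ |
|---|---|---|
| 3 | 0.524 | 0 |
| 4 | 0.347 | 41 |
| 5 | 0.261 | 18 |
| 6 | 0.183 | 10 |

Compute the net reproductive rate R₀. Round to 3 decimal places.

20.755

R₀ = Σ l(x) mₓ:
  age 3: 0.524 × 0 = 0.0000
  age 4: 0.347 × 41 = 14.2270
  age 5: 0.261 × 18 = 4.6980
  age 6: 0.183 × 10 = 1.8300
R₀ = 0.0000 + 14.2270 + 4.6980 + 1.8300 = 20.7550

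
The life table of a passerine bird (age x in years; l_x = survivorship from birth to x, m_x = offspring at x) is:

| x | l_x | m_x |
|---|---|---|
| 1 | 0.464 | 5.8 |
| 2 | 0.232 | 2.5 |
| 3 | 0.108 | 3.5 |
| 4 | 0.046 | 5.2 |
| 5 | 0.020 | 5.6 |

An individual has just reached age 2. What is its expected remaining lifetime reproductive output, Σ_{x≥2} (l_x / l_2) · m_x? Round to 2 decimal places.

5.64

l_2 = 0.232. Conditional survival from age 2 to x is l_x / l_2.
  x=2: (0.232/0.232) × 2.5 = 2.5000
  x=3: (0.108/0.232) × 3.5 = 1.6293
  x=4: (0.046/0.232) × 5.2 = 1.0310
  x=5: (0.020/0.232) × 5.6 = 0.4828
Sum = 2.5000 + 1.6293 + 1.0310 + 0.4828 = 5.6431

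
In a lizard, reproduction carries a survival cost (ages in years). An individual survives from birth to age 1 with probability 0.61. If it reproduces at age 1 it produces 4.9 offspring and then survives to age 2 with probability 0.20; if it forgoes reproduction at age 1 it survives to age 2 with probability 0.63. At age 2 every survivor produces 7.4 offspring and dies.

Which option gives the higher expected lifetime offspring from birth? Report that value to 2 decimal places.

breed at age 1: R₀ = 0.61 × (4.9 + 0.20 × 7.4) = 0.61 × 6.3800 = 3.8918
delay to age 2: R₀ = 0.61 × (0.63 × 7.4) = 0.61 × 4.6620 = 2.8438
Higher: breed at age 1 (3.8918).

3.89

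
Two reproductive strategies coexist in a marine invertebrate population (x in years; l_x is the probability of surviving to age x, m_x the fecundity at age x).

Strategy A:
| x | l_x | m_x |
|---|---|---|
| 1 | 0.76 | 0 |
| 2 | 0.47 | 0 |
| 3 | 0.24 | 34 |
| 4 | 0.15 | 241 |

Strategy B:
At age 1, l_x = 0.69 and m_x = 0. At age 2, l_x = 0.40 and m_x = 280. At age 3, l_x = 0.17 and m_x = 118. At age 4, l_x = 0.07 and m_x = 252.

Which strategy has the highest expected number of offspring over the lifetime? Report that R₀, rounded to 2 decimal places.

149.70

Strategy A: R₀ = 0.76×0 + 0.47×0 + 0.24×34 + 0.15×241 = 44.3100
Strategy B: R₀ = 0.69×0 + 0.40×280 + 0.17×118 + 0.07×252 = 149.7000
Highest R₀: strategy B with 149.7000.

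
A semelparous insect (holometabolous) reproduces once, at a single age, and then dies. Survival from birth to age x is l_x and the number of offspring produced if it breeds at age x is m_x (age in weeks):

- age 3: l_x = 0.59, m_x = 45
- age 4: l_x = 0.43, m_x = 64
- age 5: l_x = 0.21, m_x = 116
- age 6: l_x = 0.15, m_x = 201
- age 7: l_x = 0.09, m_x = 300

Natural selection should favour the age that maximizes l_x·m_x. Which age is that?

6

Expected offspring if breeding at age x = l_x × m_x:
  age 3: 0.59 × 45 = 26.550
  age 4: 0.43 × 64 = 27.520
  age 5: 0.21 × 116 = 24.360
  age 6: 0.15 × 201 = 30.150
  age 7: 0.09 × 300 = 27.000
Maximum at age 6 (30.150).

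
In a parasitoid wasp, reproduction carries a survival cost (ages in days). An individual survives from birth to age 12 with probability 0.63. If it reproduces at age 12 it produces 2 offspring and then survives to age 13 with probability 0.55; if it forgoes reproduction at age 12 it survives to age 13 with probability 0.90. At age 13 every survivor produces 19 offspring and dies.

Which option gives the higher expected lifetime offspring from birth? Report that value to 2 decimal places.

10.77

breed at age 12: R₀ = 0.63 × (2 + 0.55 × 19) = 0.63 × 12.4500 = 7.8435
delay to age 13: R₀ = 0.63 × (0.90 × 19) = 0.63 × 17.1000 = 10.7730
Higher: delay to age 13 (10.7730).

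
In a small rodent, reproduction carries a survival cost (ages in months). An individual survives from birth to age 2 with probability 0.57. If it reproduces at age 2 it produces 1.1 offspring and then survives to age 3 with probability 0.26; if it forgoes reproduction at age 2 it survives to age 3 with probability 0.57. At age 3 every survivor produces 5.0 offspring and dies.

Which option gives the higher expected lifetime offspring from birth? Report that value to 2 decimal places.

breed at age 2: R₀ = 0.57 × (1.1 + 0.26 × 5.0) = 0.57 × 2.4000 = 1.3680
delay to age 3: R₀ = 0.57 × (0.57 × 5.0) = 0.57 × 2.8500 = 1.6245
Higher: delay to age 3 (1.6245).

1.62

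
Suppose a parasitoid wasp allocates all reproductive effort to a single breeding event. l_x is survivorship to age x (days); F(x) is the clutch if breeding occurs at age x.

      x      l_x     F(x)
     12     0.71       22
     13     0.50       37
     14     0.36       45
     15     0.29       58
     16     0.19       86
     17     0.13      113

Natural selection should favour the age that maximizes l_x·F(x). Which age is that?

Expected offspring if breeding at age x = l_x × F(x):
  age 12: 0.71 × 22 = 15.620
  age 13: 0.50 × 37 = 18.500
  age 14: 0.36 × 45 = 16.200
  age 15: 0.29 × 58 = 16.820
  age 16: 0.19 × 86 = 16.340
  age 17: 0.13 × 113 = 14.690
Maximum at age 13 (18.500).

13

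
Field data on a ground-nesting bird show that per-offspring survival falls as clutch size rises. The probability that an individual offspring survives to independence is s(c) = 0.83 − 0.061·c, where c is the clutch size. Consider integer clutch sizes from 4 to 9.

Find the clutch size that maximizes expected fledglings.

7

Expected fledglings = c × s(c):
  c=4: 4 × 0.586 = 2.344
  c=5: 5 × 0.525 = 2.625
  c=6: 6 × 0.464 = 2.784
  c=7: 7 × 0.403 = 2.821
  c=8: 8 × 0.342 = 2.736
  c=9: 9 × 0.281 = 2.529
Maximum at c = 7 (2.821 fledglings).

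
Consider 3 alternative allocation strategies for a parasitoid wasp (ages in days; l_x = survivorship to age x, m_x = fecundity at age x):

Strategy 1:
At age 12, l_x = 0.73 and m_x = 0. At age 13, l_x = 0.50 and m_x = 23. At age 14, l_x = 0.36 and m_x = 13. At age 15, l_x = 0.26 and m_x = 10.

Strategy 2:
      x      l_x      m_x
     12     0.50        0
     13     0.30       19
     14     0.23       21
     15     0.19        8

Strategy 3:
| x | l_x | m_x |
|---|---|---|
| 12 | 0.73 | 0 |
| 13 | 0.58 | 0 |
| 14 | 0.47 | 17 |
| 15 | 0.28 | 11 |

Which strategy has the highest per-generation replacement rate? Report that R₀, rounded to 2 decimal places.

18.78

Strategy 1: R₀ = 0.73×0 + 0.50×23 + 0.36×13 + 0.26×10 = 18.7800
Strategy 2: R₀ = 0.50×0 + 0.30×19 + 0.23×21 + 0.19×8 = 12.0500
Strategy 3: R₀ = 0.73×0 + 0.58×0 + 0.47×17 + 0.28×11 = 11.0700
Highest R₀: strategy 1 with 18.7800.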